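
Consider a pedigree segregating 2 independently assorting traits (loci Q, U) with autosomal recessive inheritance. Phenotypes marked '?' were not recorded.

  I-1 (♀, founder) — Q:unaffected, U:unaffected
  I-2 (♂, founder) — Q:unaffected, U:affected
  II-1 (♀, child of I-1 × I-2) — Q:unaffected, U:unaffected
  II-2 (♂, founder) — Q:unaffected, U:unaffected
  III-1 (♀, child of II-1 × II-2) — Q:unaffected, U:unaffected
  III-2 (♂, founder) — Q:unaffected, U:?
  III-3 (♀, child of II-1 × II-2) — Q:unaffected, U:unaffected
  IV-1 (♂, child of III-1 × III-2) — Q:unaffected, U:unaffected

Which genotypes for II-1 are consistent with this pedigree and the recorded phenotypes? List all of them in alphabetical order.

Q/I-1 un ·: QQ|Qq
Q/I-2 un ·: QQ|Qq
Q/II-1 un I-1×I-2: QQ|Qq
Q/II-2 un ·: QQ|Qq
Q/III-1 un II-1×II-2: QQ|Qq
Q/III-2 un ·: QQ|Qq
Q/III-3 un II-1×II-2: QQ|Qq
Q/IV-1 un III-1×III-2: QQ|Qq
⇒ Q over [I-1,I-2,II-1,II-2,III-1,III-2,III-3,IV-1]: 152 consistent
U/I-1 un ·: UU|Uu
U/I-2 aff ·: uu
U/II-1 un I-1×I-2: Uu
U/II-2 un ·: UU|Uu
U/III-1 un II-1×II-2: UU|Uu
U/III-2 ? ·: UU|Uu|uu
U/III-3 un II-1×II-2: UU|Uu
U/IV-1 un III-1×III-2: UU|Uu
⇒ U over [I-1,I-2,II-1,II-2,III-1,III-2,III-3,IV-1]: 72 consistent

II-1 ∈ {QQ Uu, Qq Uu}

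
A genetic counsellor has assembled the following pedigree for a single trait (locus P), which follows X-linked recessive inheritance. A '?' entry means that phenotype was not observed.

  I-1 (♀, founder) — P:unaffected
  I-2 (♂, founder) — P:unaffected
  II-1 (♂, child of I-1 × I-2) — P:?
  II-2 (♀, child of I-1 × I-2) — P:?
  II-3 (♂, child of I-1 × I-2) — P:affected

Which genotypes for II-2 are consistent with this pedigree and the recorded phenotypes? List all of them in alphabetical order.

II-2 ∈ {X^PX^P, X^PX^p}

P/I-1 un ·: X^PX^p
P/I-2 un ·: X^PY
P/II-1 ? I-1×I-2: X^PY|X^pY
P/II-2 ? I-1×I-2: X^PX^P|X^PX^p
P/II-3 aff I-1×I-2: X^pY
⇒ P over [I-1,I-2,II-1,II-2,II-3]: 4 consistent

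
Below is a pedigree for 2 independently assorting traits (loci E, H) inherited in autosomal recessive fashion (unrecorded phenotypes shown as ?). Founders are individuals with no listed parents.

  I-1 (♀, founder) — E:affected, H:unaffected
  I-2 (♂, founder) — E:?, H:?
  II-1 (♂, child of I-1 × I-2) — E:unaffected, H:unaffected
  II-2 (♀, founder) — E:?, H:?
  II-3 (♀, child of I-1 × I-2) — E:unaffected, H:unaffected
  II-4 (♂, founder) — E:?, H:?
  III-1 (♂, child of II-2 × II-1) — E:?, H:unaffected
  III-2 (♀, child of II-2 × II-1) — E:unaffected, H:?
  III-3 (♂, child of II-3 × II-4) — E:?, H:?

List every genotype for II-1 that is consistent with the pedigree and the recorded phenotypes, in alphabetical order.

E/I-1 aff ·: ee
E/I-2 ? ·: EE|Ee
E/II-1 un I-1×I-2: Ee
E/II-2 ? ·: EE|Ee|ee
E/II-3 un I-1×I-2: Ee
E/II-4 ? ·: EE|Ee|ee
E/III-1 ? II-2×II-1: EE|Ee|ee
E/III-2 un II-2×II-1: EE|Ee
E/III-3 ? II-3×II-4: EE|Ee|ee
⇒ E over [I-1,I-2,II-1,II-2,II-3,II-4,III-1,III-2,III-3]: 168 consistent
H/I-1 un ·: HH|Hh
H/I-2 ? ·: HH|Hh|hh
H/II-1 un I-1×I-2: HH|Hh
H/II-2 ? ·: HH|Hh|hh
H/II-3 un I-1×I-2: HH|Hh
H/II-4 ? ·: HH|Hh|hh
H/III-1 un II-2×II-1: HH|Hh
H/III-2 ? II-2×II-1: HH|Hh|hh
H/III-3 ? II-3×II-4: HH|Hh|hh
⇒ H over [I-1,I-2,II-1,II-2,II-3,II-4,III-1,III-2,III-3]: 786 consistent

II-1 ∈ {Ee HH, Ee Hh}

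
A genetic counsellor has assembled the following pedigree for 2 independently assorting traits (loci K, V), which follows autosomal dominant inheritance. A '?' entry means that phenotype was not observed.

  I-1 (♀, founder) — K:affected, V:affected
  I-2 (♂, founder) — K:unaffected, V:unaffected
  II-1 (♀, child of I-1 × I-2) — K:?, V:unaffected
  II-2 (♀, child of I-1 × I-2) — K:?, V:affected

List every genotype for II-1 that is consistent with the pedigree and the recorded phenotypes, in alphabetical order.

K/I-1 aff ·: Kk|KK
K/I-2 un ·: kk
K/II-1 ? I-1×I-2: kk|Kk
K/II-2 ? I-1×I-2: kk|Kk
⇒ K over [I-1,I-2,II-1,II-2]: 5 consistent
V/I-1 aff ·: Vv
V/I-2 un ·: vv
V/II-1 un I-1×I-2: vv
V/II-2 aff I-1×I-2: Vv
⇒ V over [I-1,I-2,II-1,II-2]: 1 consistent

II-1 ∈ {Kk vv, kk vv}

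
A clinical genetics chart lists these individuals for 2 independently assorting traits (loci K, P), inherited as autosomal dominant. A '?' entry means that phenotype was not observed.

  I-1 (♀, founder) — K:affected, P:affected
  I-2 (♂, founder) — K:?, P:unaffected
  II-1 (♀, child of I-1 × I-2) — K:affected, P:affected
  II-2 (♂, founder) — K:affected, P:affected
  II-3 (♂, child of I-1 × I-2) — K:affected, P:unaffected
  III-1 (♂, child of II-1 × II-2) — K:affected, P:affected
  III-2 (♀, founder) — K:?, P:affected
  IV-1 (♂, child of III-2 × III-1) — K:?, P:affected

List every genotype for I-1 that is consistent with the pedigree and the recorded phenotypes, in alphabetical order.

K/I-1 aff ·: Kk|KK
K/I-2 ? ·: kk|Kk|KK
K/II-1 aff I-1×I-2: Kk|KK
K/II-2 aff ·: Kk|KK
K/II-3 aff I-1×I-2: Kk|KK
K/III-1 aff II-1×II-2: Kk|KK
K/III-2 ? ·: kk|Kk|KK
K/IV-1 ? III-2×III-1: kk|Kk|KK
⇒ K over [I-1,I-2,II-1,II-2,II-3,III-1,III-2,IV-1]: 281 consistent
P/I-1 aff ·: Pp
P/I-2 un ·: pp
P/II-1 aff I-1×I-2: Pp
P/II-2 aff ·: Pp|PP
P/II-3 un I-1×I-2: pp
P/III-1 aff II-1×II-2: Pp|PP
P/III-2 aff ·: Pp|PP
P/IV-1 aff III-2×III-1: Pp|PP
⇒ P over [I-1,I-2,II-1,II-2,II-3,III-1,III-2,IV-1]: 14 consistent

I-1 ∈ {KK Pp, Kk Pp}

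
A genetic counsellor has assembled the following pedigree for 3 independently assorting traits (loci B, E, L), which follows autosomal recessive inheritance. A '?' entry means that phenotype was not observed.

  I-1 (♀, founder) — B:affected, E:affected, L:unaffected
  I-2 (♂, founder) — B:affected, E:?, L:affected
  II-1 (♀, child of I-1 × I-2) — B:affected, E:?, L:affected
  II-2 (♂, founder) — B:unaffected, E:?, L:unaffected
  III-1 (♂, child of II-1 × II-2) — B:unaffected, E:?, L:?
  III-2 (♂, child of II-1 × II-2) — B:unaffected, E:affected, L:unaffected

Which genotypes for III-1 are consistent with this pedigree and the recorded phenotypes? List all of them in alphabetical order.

III-1 ∈ {Bb EE Ll, Bb EE ll, Bb Ee Ll, Bb Ee ll, Bb ee Ll, Bb ee ll}

B/I-1 aff ·: bb
B/I-2 aff ·: bb
B/II-1 aff I-1×I-2: bb
B/II-2 un ·: BB|Bb
B/III-1 un II-1×II-2: Bb
B/III-2 un II-1×II-2: Bb
⇒ B over [I-1,I-2,II-1,II-2,III-1,III-2]: 2 consistent
E/I-1 aff ·: ee
E/I-2 ? ·: EE|Ee|ee
E/II-1 ? I-1×I-2: Ee|ee
E/II-2 ? ·: Ee|ee
E/III-1 ? II-1×II-2: EE|Ee|ee
E/III-2 aff II-1×II-2: ee
⇒ E over [I-1,I-2,II-1,II-2,III-1,III-2]: 16 consistent
L/I-1 un ·: Ll
L/I-2 aff ·: ll
L/II-1 aff I-1×I-2: ll
L/II-2 un ·: LL|Ll
L/III-1 ? II-1×II-2: Ll|ll
L/III-2 un II-1×II-2: Ll
⇒ L over [I-1,I-2,II-1,II-2,III-1,III-2]: 3 consistent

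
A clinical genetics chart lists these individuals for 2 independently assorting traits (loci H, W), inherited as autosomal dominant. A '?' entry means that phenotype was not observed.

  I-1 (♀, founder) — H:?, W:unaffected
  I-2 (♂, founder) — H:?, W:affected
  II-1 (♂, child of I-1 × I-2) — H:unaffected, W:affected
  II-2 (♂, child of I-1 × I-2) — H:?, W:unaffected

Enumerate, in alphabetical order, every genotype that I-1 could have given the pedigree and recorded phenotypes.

H/I-1 ? ·: hh|Hh
H/I-2 ? ·: hh|Hh
H/II-1 un I-1×I-2: hh
H/II-2 ? I-1×I-2: hh|Hh|HH
⇒ H over [I-1,I-2,II-1,II-2]: 8 consistent
W/I-1 un ·: ww
W/I-2 aff ·: Ww
W/II-1 aff I-1×I-2: Ww
W/II-2 un I-1×I-2: ww
⇒ W over [I-1,I-2,II-1,II-2]: 1 consistent

I-1 ∈ {Hh ww, hh ww}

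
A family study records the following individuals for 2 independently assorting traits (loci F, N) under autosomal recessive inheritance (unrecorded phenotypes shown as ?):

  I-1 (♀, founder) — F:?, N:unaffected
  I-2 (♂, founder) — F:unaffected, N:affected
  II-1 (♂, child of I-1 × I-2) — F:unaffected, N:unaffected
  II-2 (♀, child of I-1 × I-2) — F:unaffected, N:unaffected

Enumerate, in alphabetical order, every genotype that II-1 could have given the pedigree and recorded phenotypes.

F/I-1 ? ·: FF|Ff|ff
F/I-2 un ·: FF|Ff
F/II-1 un I-1×I-2: FF|Ff
F/II-2 un I-1×I-2: FF|Ff
⇒ F over [I-1,I-2,II-1,II-2]: 15 consistent
N/I-1 un ·: NN|Nn
N/I-2 aff ·: nn
N/II-1 un I-1×I-2: Nn
N/II-2 un I-1×I-2: Nn
⇒ N over [I-1,I-2,II-1,II-2]: 2 consistent

II-1 ∈ {FF Nn, Ff Nn}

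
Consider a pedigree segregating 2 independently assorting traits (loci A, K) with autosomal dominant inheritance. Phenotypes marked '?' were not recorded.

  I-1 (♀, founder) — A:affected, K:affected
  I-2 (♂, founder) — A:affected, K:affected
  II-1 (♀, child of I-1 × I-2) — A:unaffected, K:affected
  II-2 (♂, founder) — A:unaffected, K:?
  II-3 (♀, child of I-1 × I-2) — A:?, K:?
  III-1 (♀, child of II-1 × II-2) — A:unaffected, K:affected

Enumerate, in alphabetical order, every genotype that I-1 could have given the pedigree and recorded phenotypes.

I-1 ∈ {Aa KK, Aa Kk}

A/I-1 aff ·: Aa
A/I-2 aff ·: Aa
A/II-1 un I-1×I-2: aa
A/II-2 un ·: aa
A/II-3 ? I-1×I-2: aa|Aa|AA
A/III-1 un II-1×II-2: aa
⇒ A over [I-1,I-2,II-1,II-2,II-3,III-1]: 3 consistent
K/I-1 aff ·: Kk|KK
K/I-2 aff ·: Kk|KK
K/II-1 aff I-1×I-2: Kk|KK
K/II-2 ? ·: kk|Kk|KK
K/II-3 ? I-1×I-2: kk|Kk|KK
K/III-1 aff II-1×II-2: Kk|KK
⇒ K over [I-1,I-2,II-1,II-2,II-3,III-1]: 67 consistent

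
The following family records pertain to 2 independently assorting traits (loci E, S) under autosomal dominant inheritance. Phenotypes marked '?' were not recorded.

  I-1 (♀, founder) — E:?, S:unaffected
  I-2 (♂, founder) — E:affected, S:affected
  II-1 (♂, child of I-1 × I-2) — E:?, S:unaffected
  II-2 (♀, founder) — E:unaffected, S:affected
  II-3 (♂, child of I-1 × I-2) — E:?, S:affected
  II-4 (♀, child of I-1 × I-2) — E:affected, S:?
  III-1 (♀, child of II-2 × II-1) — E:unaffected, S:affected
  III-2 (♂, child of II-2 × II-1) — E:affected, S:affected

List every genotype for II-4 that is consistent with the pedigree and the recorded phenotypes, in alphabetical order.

II-4 ∈ {EE Ss, EE ss, Ee Ss, Ee ss}

E/I-1 ? ·: ee|Ee|EE
E/I-2 aff ·: Ee|EE
E/II-1 ? I-1×I-2: Ee
E/II-2 un ·: ee
E/II-3 ? I-1×I-2: ee|Ee|EE
E/II-4 aff I-1×I-2: Ee|EE
E/III-1 un II-2×II-1: ee
E/III-2 aff II-2×II-1: Ee
⇒ E over [I-1,I-2,II-1,II-2,II-3,II-4,III-1,III-2]: 17 consistent
S/I-1 un ·: ss
S/I-2 aff ·: Ss
S/II-1 un I-1×I-2: ss
S/II-2 aff ·: Ss|SS
S/II-3 aff I-1×I-2: Ss
S/II-4 ? I-1×I-2: ss|Ss
S/III-1 aff II-2×II-1: Ss
S/III-2 aff II-2×II-1: Ss
⇒ S over [I-1,I-2,II-1,II-2,II-3,II-4,III-1,III-2]: 4 consistent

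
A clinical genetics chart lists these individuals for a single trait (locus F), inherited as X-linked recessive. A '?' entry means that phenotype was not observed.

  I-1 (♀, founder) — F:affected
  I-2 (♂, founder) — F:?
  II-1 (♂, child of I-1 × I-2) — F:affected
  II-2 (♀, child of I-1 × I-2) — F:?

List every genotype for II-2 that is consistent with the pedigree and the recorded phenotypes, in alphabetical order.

F/I-1 aff ·: X^fX^f
F/I-2 ? ·: X^FY|X^fY
F/II-1 aff I-1×I-2: X^fY
F/II-2 ? I-1×I-2: X^FX^f|X^fX^f
⇒ F over [I-1,I-2,II-1,II-2]: 2 consistent

II-2 ∈ {X^FX^f, X^fX^f}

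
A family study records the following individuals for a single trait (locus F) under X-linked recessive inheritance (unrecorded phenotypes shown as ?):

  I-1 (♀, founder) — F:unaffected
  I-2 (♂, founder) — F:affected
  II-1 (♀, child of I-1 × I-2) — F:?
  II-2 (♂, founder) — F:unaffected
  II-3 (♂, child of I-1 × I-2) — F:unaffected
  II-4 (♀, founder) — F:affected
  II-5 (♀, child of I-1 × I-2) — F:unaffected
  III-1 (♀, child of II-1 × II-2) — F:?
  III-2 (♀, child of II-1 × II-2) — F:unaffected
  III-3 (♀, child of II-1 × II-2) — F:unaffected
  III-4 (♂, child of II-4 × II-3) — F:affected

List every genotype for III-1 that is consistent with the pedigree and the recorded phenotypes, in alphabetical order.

F/I-1 un ·: X^FX^F|X^FX^f
F/I-2 aff ·: X^fY
F/II-1 ? I-1×I-2: X^FX^f|X^fX^f
F/II-2 un ·: X^FY
F/II-3 un I-1×I-2: X^FY
F/II-4 aff ·: X^fX^f
F/II-5 un I-1×I-2: X^FX^f
F/III-1 ? II-1×II-2: X^FX^F|X^FX^f
F/III-2 un II-1×II-2: X^FX^F|X^FX^f
F/III-3 un II-1×II-2: X^FX^F|X^FX^f
F/III-4 aff II-4×II-3: X^fY
⇒ F over [I-1,I-2,II-1,II-2,II-3,II-4,II-5,III-1,III-2,III-3,III-4]: 17 consistent

III-1 ∈ {X^FX^F, X^FX^f}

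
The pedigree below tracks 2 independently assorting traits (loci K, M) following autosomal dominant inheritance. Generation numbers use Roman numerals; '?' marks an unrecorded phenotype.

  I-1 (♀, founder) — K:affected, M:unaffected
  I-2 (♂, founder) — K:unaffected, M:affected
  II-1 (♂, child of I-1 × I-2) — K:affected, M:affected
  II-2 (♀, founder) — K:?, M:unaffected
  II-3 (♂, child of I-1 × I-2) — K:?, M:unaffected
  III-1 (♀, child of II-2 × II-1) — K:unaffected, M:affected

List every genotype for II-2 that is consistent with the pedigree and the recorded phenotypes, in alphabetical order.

K/I-1 aff ·: Kk|KK
K/I-2 un ·: kk
K/II-1 aff I-1×I-2: Kk
K/II-2 ? ·: kk|Kk
K/II-3 ? I-1×I-2: kk|Kk
K/III-1 un II-2×II-1: kk
⇒ K over [I-1,I-2,II-1,II-2,II-3,III-1]: 6 consistent
M/I-1 un ·: mm
M/I-2 aff ·: Mm
M/II-1 aff I-1×I-2: Mm
M/II-2 un ·: mm
M/II-3 un I-1×I-2: mm
M/III-1 aff II-2×II-1: Mm
⇒ M over [I-1,I-2,II-1,II-2,II-3,III-1]: 1 consistent

II-2 ∈ {Kk mm, kk mm}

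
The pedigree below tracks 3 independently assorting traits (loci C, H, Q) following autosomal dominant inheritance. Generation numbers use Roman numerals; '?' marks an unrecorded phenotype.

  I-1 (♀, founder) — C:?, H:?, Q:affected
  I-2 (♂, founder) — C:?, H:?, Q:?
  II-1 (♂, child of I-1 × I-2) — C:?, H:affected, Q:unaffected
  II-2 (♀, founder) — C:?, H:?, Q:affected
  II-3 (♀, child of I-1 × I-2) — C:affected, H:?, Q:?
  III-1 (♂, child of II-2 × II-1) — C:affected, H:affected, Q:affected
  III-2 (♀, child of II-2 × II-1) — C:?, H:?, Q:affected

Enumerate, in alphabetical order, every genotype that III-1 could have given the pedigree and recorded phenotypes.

C/I-1 ? ·: cc|Cc|CC
C/I-2 ? ·: cc|Cc|CC
C/II-1 ? I-1×I-2: cc|Cc|CC
C/II-2 ? ·: cc|Cc|CC
C/II-3 aff I-1×I-2: Cc|CC
C/III-1 aff II-2×II-1: Cc|CC
C/III-2 ? II-2×II-1: cc|Cc|CC
⇒ C over [I-1,I-2,II-1,II-2,II-3,III-1,III-2]: 174 consistent
H/I-1 ? ·: hh|Hh|HH
H/I-2 ? ·: hh|Hh|HH
H/II-1 aff I-1×I-2: Hh|HH
H/II-2 ? ·: hh|Hh|HH
H/II-3 ? I-1×I-2: hh|Hh|HH
H/III-1 aff II-2×II-1: Hh|HH
H/III-2 ? II-2×II-1: hh|Hh|HH
⇒ H over [I-1,I-2,II-1,II-2,II-3,III-1,III-2]: 204 consistent
Q/I-1 aff ·: Qq
Q/I-2 ? ·: qq|Qq
Q/II-1 un I-1×I-2: qq
Q/II-2 aff ·: Qq|QQ
Q/II-3 ? I-1×I-2: qq|Qq|QQ
Q/III-1 aff II-2×II-1: Qq
Q/III-2 aff II-2×II-1: Qq
⇒ Q over [I-1,I-2,II-1,II-2,II-3,III-1,III-2]: 10 consistent

III-1 ∈ {CC HH Qq, CC Hh Qq, Cc HH Qq, Cc Hh Qq}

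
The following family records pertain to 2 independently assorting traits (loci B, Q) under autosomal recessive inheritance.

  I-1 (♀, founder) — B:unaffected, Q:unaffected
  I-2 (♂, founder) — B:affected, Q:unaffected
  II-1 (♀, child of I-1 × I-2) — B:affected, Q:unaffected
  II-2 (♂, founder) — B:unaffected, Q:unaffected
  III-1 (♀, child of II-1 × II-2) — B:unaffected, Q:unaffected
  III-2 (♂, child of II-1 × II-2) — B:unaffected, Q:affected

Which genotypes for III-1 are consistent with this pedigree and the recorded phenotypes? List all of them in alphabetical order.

III-1 ∈ {Bb QQ, Bb Qq}

B/I-1 un ·: Bb
B/I-2 aff ·: bb
B/II-1 aff I-1×I-2: bb
B/II-2 un ·: BB|Bb
B/III-1 un II-1×II-2: Bb
B/III-2 un II-1×II-2: Bb
⇒ B over [I-1,I-2,II-1,II-2,III-1,III-2]: 2 consistent
Q/I-1 un ·: QQ|Qq
Q/I-2 un ·: QQ|Qq
Q/II-1 un I-1×I-2: Qq
Q/II-2 un ·: Qq
Q/III-1 un II-1×II-2: QQ|Qq
Q/III-2 aff II-1×II-2: qq
⇒ Q over [I-1,I-2,II-1,II-2,III-1,III-2]: 6 consistent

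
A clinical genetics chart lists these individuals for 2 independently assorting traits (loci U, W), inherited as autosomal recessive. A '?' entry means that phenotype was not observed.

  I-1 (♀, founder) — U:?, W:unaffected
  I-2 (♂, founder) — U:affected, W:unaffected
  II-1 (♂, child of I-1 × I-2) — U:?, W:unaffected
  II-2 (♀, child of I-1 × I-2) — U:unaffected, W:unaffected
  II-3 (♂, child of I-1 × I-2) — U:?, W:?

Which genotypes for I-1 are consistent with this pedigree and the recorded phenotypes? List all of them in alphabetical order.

U/I-1 ? ·: UU|Uu
U/I-2 aff ·: uu
U/II-1 ? I-1×I-2: Uu|uu
U/II-2 un I-1×I-2: Uu
U/II-3 ? I-1×I-2: Uu|uu
⇒ U over [I-1,I-2,II-1,II-2,II-3]: 5 consistent
W/I-1 un ·: WW|Ww
W/I-2 un ·: WW|Ww
W/II-1 un I-1×I-2: WW|Ww
W/II-2 un I-1×I-2: WW|Ww
W/II-3 ? I-1×I-2: WW|Ww|ww
⇒ W over [I-1,I-2,II-1,II-2,II-3]: 29 consistent

I-1 ∈ {UU WW, UU Ww, Uu WW, Uu Ww}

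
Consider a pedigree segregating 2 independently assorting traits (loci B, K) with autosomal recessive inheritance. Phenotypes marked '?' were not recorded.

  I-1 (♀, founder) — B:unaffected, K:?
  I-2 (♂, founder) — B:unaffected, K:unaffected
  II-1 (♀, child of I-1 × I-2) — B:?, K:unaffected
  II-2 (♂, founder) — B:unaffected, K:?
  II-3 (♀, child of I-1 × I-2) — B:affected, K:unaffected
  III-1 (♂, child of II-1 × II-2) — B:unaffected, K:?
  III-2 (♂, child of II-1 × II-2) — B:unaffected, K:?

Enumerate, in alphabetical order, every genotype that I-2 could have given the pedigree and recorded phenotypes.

B/I-1 un ·: Bb
B/I-2 un ·: Bb
B/II-1 ? I-1×I-2: BB|Bb|bb
B/II-2 un ·: BB|Bb
B/II-3 aff I-1×I-2: bb
B/III-1 un II-1×II-2: BB|Bb
B/III-2 un II-1×II-2: BB|Bb
⇒ B over [I-1,I-2,II-1,II-2,II-3,III-1,III-2]: 15 consistent
K/I-1 ? ·: KK|Kk|kk
K/I-2 un ·: KK|Kk
K/II-1 un I-1×I-2: KK|Kk
K/II-2 ? ·: KK|Kk|kk
K/II-3 un I-1×I-2: KK|Kk
K/III-1 ? II-1×II-2: KK|Kk|kk
K/III-2 ? II-1×II-2: KK|Kk|kk
⇒ K over [I-1,I-2,II-1,II-2,II-3,III-1,III-2]: 178 consistent

I-2 ∈ {Bb KK, Bb Kk}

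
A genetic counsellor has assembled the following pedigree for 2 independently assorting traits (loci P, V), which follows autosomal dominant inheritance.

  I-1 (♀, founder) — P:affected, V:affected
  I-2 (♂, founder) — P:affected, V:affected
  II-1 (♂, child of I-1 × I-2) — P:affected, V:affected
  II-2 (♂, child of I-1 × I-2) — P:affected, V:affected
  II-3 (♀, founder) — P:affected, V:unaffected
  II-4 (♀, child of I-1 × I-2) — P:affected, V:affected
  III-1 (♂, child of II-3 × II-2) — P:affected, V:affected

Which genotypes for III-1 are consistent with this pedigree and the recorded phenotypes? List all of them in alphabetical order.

P/I-1 aff ·: Pp|PP
P/I-2 aff ·: Pp|PP
P/II-1 aff I-1×I-2: Pp|PP
P/II-2 aff I-1×I-2: Pp|PP
P/II-3 aff ·: Pp|PP
P/II-4 aff I-1×I-2: Pp|PP
P/III-1 aff II-3×II-2: Pp|PP
⇒ P over [I-1,I-2,II-1,II-2,II-3,II-4,III-1]: 87 consistent
V/I-1 aff ·: Vv|VV
V/I-2 aff ·: Vv|VV
V/II-1 aff I-1×I-2: Vv|VV
V/II-2 aff I-1×I-2: Vv|VV
V/II-3 un ·: vv
V/II-4 aff I-1×I-2: Vv|VV
V/III-1 aff II-3×II-2: Vv
⇒ V over [I-1,I-2,II-1,II-2,II-3,II-4,III-1]: 25 consistent

III-1 ∈ {PP Vv, Pp Vv}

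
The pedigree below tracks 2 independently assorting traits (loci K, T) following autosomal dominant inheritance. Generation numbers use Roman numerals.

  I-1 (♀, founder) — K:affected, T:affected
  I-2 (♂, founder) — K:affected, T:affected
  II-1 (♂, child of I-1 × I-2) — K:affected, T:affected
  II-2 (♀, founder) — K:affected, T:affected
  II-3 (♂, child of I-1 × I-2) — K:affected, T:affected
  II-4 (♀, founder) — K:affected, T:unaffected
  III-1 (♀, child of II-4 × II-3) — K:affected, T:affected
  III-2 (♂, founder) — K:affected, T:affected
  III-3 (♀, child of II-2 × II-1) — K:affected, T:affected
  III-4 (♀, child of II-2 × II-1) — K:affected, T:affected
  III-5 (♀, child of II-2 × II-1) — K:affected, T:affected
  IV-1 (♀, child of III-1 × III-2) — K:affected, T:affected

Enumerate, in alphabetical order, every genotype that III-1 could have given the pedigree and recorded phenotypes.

K/I-1 aff ·: Kk|KK
K/I-2 aff ·: Kk|KK
K/II-1 aff I-1×I-2: Kk|KK
K/II-2 aff ·: Kk|KK
K/II-3 aff I-1×I-2: Kk|KK
K/II-4 aff ·: Kk|KK
K/III-1 aff II-4×II-3: Kk|KK
K/III-2 aff ·: Kk|KK
K/III-3 aff II-2×II-1: Kk|KK
K/III-4 aff II-2×II-1: Kk|KK
K/III-5 aff II-2×II-1: Kk|KK
K/IV-1 aff III-1×III-2: Kk|KK
⇒ K over [I-1,I-2,II-1,II-2,II-3,II-4,III-1,III-2,III-3,III-4,III-5,IV-1]: 1890 consistent
T/I-1 aff ·: Tt|TT
T/I-2 aff ·: Tt|TT
T/II-1 aff I-1×I-2: Tt|TT
T/II-2 aff ·: Tt|TT
T/II-3 aff I-1×I-2: Tt|TT
T/II-4 un ·: tt
T/III-1 aff II-4×II-3: Tt
T/III-2 aff ·: Tt|TT
T/III-3 aff II-2×II-1: Tt|TT
T/III-4 aff II-2×II-1: Tt|TT
T/III-5 aff II-2×II-1: Tt|TT
T/IV-1 aff III-1×III-2: Tt|TT
⇒ T over [I-1,I-2,II-1,II-2,II-3,II-4,III-1,III-2,III-3,III-4,III-5,IV-1]: 636 consistent

III-1 ∈ {KK Tt, Kk Tt}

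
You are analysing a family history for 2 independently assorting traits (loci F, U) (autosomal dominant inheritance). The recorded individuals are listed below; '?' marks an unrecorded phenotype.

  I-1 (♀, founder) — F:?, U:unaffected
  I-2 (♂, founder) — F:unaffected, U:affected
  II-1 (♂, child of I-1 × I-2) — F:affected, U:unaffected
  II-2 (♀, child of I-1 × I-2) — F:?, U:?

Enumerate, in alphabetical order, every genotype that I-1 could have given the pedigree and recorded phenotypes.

F/I-1 ? ·: Ff|FF
F/I-2 un ·: ff
F/II-1 aff I-1×I-2: Ff
F/II-2 ? I-1×I-2: ff|Ff
⇒ F over [I-1,I-2,II-1,II-2]: 3 consistent
U/I-1 un ·: uu
U/I-2 aff ·: Uu
U/II-1 un I-1×I-2: uu
U/II-2 ? I-1×I-2: uu|Uu
⇒ U over [I-1,I-2,II-1,II-2]: 2 consistent

I-1 ∈ {FF uu, Ff uu}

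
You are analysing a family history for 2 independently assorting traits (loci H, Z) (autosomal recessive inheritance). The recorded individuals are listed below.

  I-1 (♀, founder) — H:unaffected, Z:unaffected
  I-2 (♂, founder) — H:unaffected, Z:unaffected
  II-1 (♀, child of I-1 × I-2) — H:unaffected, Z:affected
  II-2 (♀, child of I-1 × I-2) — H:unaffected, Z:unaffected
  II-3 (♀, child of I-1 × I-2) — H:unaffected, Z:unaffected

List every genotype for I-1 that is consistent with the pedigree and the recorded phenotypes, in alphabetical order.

H/I-1 un ·: HH|Hh
H/I-2 un ·: HH|Hh
H/II-1 un I-1×I-2: HH|Hh
H/II-2 un I-1×I-2: HH|Hh
H/II-3 un I-1×I-2: HH|Hh
⇒ H over [I-1,I-2,II-1,II-2,II-3]: 25 consistent
Z/I-1 un ·: Zz
Z/I-2 un ·: Zz
Z/II-1 aff I-1×I-2: zz
Z/II-2 un I-1×I-2: ZZ|Zz
Z/II-3 un I-1×I-2: ZZ|Zz
⇒ Z over [I-1,I-2,II-1,II-2,II-3]: 4 consistent

I-1 ∈ {HH Zz, Hh Zz}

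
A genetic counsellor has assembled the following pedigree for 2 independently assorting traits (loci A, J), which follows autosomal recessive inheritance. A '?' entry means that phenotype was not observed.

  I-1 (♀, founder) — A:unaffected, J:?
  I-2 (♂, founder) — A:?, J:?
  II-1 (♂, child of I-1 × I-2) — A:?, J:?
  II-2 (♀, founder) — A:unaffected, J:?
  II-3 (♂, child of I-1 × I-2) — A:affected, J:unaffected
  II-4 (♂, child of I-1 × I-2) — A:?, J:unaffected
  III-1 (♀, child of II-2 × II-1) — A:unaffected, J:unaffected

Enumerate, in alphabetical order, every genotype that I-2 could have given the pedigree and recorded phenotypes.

A/I-1 un ·: Aa
A/I-2 ? ·: Aa|aa
A/II-1 ? I-1×I-2: AA|Aa|aa
A/II-2 un ·: AA|Aa
A/II-3 aff I-1×I-2: aa
A/II-4 ? I-1×I-2: AA|Aa|aa
A/III-1 un II-2×II-1: AA|Aa
⇒ A over [I-1,I-2,II-1,II-2,II-3,II-4,III-1]: 39 consistent
J/I-1 ? ·: JJ|Jj|jj
J/I-2 ? ·: JJ|Jj|jj
J/II-1 ? I-1×I-2: JJ|Jj|jj
J/II-2 ? ·: JJ|Jj|jj
J/II-3 un I-1×I-2: JJ|Jj
J/II-4 un I-1×I-2: JJ|Jj
J/III-1 un II-2×II-1: JJ|Jj
⇒ J over [I-1,I-2,II-1,II-2,II-3,II-4,III-1]: 144 consistent

I-2 ∈ {Aa JJ, Aa Jj, Aa jj, aa JJ, aa Jj, aa jj}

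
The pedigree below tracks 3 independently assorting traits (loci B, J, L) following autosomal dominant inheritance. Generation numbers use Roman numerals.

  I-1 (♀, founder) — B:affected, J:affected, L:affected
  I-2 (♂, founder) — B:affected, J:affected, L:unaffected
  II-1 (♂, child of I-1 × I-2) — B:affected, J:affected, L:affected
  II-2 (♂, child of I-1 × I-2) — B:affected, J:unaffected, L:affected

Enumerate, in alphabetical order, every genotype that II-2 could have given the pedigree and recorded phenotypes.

II-2 ∈ {BB jj Ll, Bb jj Ll}

B/I-1 aff ·: Bb|BB
B/I-2 aff ·: Bb|BB
B/II-1 aff I-1×I-2: Bb|BB
B/II-2 aff I-1×I-2: Bb|BB
⇒ B over [I-1,I-2,II-1,II-2]: 13 consistent
J/I-1 aff ·: Jj
J/I-2 aff ·: Jj
J/II-1 aff I-1×I-2: Jj|JJ
J/II-2 un I-1×I-2: jj
⇒ J over [I-1,I-2,II-1,II-2]: 2 consistent
L/I-1 aff ·: Ll|LL
L/I-2 un ·: ll
L/II-1 aff I-1×I-2: Ll
L/II-2 aff I-1×I-2: Ll
⇒ L over [I-1,I-2,II-1,II-2]: 2 consistent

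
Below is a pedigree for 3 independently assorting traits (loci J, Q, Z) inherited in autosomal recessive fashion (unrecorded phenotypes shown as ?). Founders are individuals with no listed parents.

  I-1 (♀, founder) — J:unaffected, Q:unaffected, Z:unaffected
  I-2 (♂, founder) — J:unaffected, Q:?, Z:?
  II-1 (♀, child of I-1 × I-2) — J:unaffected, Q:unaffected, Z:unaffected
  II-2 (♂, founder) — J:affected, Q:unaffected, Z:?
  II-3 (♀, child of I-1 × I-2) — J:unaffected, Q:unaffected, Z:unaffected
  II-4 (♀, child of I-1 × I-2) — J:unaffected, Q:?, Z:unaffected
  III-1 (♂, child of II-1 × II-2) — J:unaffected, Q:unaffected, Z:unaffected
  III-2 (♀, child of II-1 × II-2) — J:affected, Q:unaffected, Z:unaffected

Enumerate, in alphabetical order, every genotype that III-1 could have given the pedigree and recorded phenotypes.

III-1 ∈ {Jj QQ ZZ, Jj QQ Zz, Jj Qq ZZ, Jj Qq Zz}

J/I-1 un ·: JJ|Jj
J/I-2 un ·: JJ|Jj
J/II-1 un I-1×I-2: Jj
J/II-2 aff ·: jj
J/II-3 un I-1×I-2: JJ|Jj
J/II-4 un I-1×I-2: JJ|Jj
J/III-1 un II-1×II-2: Jj
J/III-2 aff II-1×II-2: jj
⇒ J over [I-1,I-2,II-1,II-2,II-3,II-4,III-1,III-2]: 12 consistent
Q/I-1 un ·: QQ|Qq
Q/I-2 ? ·: QQ|Qq|qq
Q/II-1 un I-1×I-2: QQ|Qq
Q/II-2 un ·: QQ|Qq
Q/II-3 un I-1×I-2: QQ|Qq
Q/II-4 ? I-1×I-2: QQ|Qq|qq
Q/III-1 un II-1×II-2: QQ|Qq
Q/III-2 un II-1×II-2: QQ|Qq
⇒ Q over [I-1,I-2,II-1,II-2,II-3,II-4,III-1,III-2]: 211 consistent
Z/I-1 un ·: ZZ|Zz
Z/I-2 ? ·: ZZ|Zz|zz
Z/II-1 un I-1×I-2: ZZ|Zz
Z/II-2 ? ·: ZZ|Zz|zz
Z/II-3 un I-1×I-2: ZZ|Zz
Z/II-4 un I-1×I-2: ZZ|Zz
Z/III-1 un II-1×II-2: ZZ|Zz
Z/III-2 un II-1×II-2: ZZ|Zz
⇒ Z over [I-1,I-2,II-1,II-2,II-3,II-4,III-1,III-2]: 204 consistent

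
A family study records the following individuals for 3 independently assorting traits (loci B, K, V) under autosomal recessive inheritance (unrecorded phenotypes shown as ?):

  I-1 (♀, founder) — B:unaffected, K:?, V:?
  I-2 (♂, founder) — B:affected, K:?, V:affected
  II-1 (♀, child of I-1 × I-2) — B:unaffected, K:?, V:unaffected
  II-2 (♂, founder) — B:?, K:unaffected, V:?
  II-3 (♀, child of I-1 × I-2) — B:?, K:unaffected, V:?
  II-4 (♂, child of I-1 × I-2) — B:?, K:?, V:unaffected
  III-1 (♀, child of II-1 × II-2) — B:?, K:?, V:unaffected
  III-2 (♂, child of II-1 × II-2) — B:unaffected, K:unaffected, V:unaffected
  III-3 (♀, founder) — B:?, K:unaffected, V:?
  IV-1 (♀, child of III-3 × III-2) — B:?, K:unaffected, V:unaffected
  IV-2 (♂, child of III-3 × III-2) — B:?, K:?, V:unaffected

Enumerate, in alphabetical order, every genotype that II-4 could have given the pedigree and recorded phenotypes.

B/I-1 un ·: BB|Bb
B/I-2 aff ·: bb
B/II-1 un I-1×I-2: Bb
B/II-2 ? ·: BB|Bb|bb
B/II-3 ? I-1×I-2: Bb|bb
B/II-4 ? I-1×I-2: Bb|bb
B/III-1 ? II-1×II-2: BB|Bb|bb
B/III-2 un II-1×II-2: BB|Bb
B/III-3 ? ·: BB|Bb|bb
B/IV-1 ? III-3×III-2: BB|Bb|bb
B/IV-2 ? III-3×III-2: BB|Bb|bb
⇒ B over [I-1,I-2,II-1,II-2,II-3,II-4,III-1,III-2,III-3,IV-1,IV-2]: 745 consistent
K/I-1 ? ·: KK|Kk|kk
K/I-2 ? ·: KK|Kk|kk
K/II-1 ? I-1×I-2: KK|Kk|kk
K/II-2 un ·: KK|Kk
K/II-3 un I-1×I-2: KK|Kk
K/II-4 ? I-1×I-2: KK|Kk|kk
K/III-1 ? II-1×II-2: KK|Kk|kk
K/III-2 un II-1×II-2: KK|Kk
K/III-3 un ·: KK|Kk
K/IV-1 un III-3×III-2: KK|Kk
K/IV-2 ? III-3×III-2: KK|Kk|kk
⇒ K over [I-1,I-2,II-1,II-2,II-3,II-4,III-1,III-2,III-3,IV-1,IV-2]: 2325 consistent
V/I-1 ? ·: VV|Vv
V/I-2 aff ·: vv
V/II-1 un I-1×I-2: Vv
V/II-2 ? ·: VV|Vv|vv
V/II-3 ? I-1×I-2: Vv|vv
V/II-4 un I-1×I-2: Vv
V/III-1 un II-1×II-2: VV|Vv
V/III-2 un II-1×II-2: VV|Vv
V/III-3 ? ·: VV|Vv|vv
V/IV-1 un III-3×III-2: VV|Vv
V/IV-2 un III-3×III-2: VV|Vv
⇒ V over [I-1,I-2,II-1,II-2,II-3,II-4,III-1,III-2,III-3,IV-1,IV-2]: 207 consistent

II-4 ∈ {Bb KK Vv, Bb Kk Vv, Bb kk Vv, bb KK Vv, bb Kk Vv, bb kk Vv}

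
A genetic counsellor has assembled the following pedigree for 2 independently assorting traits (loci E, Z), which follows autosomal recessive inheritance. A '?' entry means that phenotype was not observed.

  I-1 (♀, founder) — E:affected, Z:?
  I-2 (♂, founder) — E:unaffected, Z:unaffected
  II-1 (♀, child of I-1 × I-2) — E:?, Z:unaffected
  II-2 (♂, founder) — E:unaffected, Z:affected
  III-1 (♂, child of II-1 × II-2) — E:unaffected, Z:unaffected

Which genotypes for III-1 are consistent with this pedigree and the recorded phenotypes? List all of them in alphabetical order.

E/I-1 aff ·: ee
E/I-2 un ·: EE|Ee
E/II-1 ? I-1×I-2: Ee|ee
E/II-2 un ·: EE|Ee
E/III-1 un II-1×II-2: EE|Ee
⇒ E over [I-1,I-2,II-1,II-2,III-1]: 10 consistent
Z/I-1 ? ·: ZZ|Zz|zz
Z/I-2 un ·: ZZ|Zz
Z/II-1 un I-1×I-2: ZZ|Zz
Z/II-2 aff ·: zz
Z/III-1 un II-1×II-2: Zz
⇒ Z over [I-1,I-2,II-1,II-2,III-1]: 9 consistent

III-1 ∈ {EE Zz, Ee Zz}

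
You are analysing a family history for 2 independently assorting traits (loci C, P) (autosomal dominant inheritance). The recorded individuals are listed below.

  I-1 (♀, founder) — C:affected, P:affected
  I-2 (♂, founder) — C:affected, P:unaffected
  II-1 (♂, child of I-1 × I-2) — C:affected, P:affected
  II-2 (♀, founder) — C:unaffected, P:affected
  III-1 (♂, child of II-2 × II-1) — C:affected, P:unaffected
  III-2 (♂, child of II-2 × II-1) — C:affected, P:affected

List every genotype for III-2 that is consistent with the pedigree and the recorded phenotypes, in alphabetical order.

C/I-1 aff ·: Cc|CC
C/I-2 aff ·: Cc|CC
C/II-1 aff I-1×I-2: Cc|CC
C/II-2 un ·: cc
C/III-1 aff II-2×II-1: Cc
C/III-2 aff II-2×II-1: Cc
⇒ C over [I-1,I-2,II-1,II-2,III-1,III-2]: 7 consistent
P/I-1 aff ·: Pp|PP
P/I-2 un ·: pp
P/II-1 aff I-1×I-2: Pp
P/II-2 aff ·: Pp
P/III-1 un II-2×II-1: pp
P/III-2 aff II-2×II-1: Pp|PP
⇒ P over [I-1,I-2,II-1,II-2,III-1,III-2]: 4 consistent

III-2 ∈ {Cc PP, Cc Pp}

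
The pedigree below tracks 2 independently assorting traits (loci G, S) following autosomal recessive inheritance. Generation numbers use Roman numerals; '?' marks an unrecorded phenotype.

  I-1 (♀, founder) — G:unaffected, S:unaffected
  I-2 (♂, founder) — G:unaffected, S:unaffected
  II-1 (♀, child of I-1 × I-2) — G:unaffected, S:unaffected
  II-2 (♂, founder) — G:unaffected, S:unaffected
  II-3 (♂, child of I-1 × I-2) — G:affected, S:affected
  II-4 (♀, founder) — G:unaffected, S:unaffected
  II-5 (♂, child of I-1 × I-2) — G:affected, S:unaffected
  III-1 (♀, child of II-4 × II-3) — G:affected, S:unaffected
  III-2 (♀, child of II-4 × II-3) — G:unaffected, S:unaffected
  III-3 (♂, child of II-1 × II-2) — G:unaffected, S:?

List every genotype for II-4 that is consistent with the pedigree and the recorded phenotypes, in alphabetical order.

G/I-1 un ·: Gg
G/I-2 un ·: Gg
G/II-1 un I-1×I-2: GG|Gg
G/II-2 un ·: GG|Gg
G/II-3 aff I-1×I-2: gg
G/II-4 un ·: Gg
G/II-5 aff I-1×I-2: gg
G/III-1 aff II-4×II-3: gg
G/III-2 un II-4×II-3: Gg
G/III-3 un II-1×II-2: GG|Gg
⇒ G over [I-1,I-2,II-1,II-2,II-3,II-4,II-5,III-1,III-2,III-3]: 7 consistent
S/I-1 un ·: Ss
S/I-2 un ·: Ss
S/II-1 un I-1×I-2: SS|Ss
S/II-2 un ·: SS|Ss
S/II-3 aff I-1×I-2: ss
S/II-4 un ·: SS|Ss
S/II-5 un I-1×I-2: SS|Ss
S/III-1 un II-4×II-3: Ss
S/III-2 un II-4×II-3: Ss
S/III-3 ? II-1×II-2: SS|Ss|ss
⇒ S over [I-1,I-2,II-1,II-2,II-3,II-4,II-5,III-1,III-2,III-3]: 32 consistent

II-4 ∈ {Gg SS, Gg Ss}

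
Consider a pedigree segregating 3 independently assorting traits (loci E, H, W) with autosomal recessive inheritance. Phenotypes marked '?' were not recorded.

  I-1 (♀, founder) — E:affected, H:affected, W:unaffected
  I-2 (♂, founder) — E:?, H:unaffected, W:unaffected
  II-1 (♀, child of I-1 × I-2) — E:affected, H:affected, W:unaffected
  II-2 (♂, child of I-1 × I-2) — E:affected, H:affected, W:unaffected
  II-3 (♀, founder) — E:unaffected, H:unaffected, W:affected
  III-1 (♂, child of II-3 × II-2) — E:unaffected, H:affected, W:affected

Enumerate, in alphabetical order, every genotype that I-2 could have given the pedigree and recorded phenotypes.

E/I-1 aff ·: ee
E/I-2 ? ·: Ee|ee
E/II-1 aff I-1×I-2: ee
E/II-2 aff I-1×I-2: ee
E/II-3 un ·: EE|Ee
E/III-1 un II-3×II-2: Ee
⇒ E over [I-1,I-2,II-1,II-2,II-3,III-1]: 4 consistent
H/I-1 aff ·: hh
H/I-2 un ·: Hh
H/II-1 aff I-1×I-2: hh
H/II-2 aff I-1×I-2: hh
H/II-3 un ·: Hh
H/III-1 aff II-3×II-2: hh
⇒ H over [I-1,I-2,II-1,II-2,II-3,III-1]: 1 consistent
W/I-1 un ·: WW|Ww
W/I-2 un ·: WW|Ww
W/II-1 un I-1×I-2: WW|Ww
W/II-2 un I-1×I-2: Ww
W/II-3 aff ·: ww
W/III-1 aff II-3×II-2: ww
⇒ W over [I-1,I-2,II-1,II-2,II-3,III-1]: 6 consistent

I-2 ∈ {Ee Hh WW, Ee Hh Ww, ee Hh WW, ee Hh Ww}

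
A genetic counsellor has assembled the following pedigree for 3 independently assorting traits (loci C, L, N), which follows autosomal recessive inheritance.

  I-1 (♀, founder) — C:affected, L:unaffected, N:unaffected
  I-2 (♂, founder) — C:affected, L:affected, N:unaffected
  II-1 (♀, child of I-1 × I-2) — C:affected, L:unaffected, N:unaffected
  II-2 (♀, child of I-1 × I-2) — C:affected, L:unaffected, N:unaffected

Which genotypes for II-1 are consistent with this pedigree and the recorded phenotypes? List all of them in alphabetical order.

C/I-1 aff ·: cc
C/I-2 aff ·: cc
C/II-1 aff I-1×I-2: cc
C/II-2 aff I-1×I-2: cc
⇒ C over [I-1,I-2,II-1,II-2]: 1 consistent
L/I-1 un ·: LL|Ll
L/I-2 aff ·: ll
L/II-1 un I-1×I-2: Ll
L/II-2 un I-1×I-2: Ll
⇒ L over [I-1,I-2,II-1,II-2]: 2 consistent
N/I-1 un ·: NN|Nn
N/I-2 un ·: NN|Nn
N/II-1 un I-1×I-2: NN|Nn
N/II-2 un I-1×I-2: NN|Nn
⇒ N over [I-1,I-2,II-1,II-2]: 13 consistent

II-1 ∈ {cc Ll NN, cc Ll Nn}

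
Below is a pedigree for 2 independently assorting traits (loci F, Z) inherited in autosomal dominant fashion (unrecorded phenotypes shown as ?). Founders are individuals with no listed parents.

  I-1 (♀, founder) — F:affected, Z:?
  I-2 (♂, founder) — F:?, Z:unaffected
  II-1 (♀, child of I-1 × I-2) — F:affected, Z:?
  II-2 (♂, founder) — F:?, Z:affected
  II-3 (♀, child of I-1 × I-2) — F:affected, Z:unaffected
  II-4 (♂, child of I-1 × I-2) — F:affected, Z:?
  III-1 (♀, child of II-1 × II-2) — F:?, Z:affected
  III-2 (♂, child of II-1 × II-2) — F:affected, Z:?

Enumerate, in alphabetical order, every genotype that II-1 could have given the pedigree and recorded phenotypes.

F/I-1 aff ·: Ff|FF
F/I-2 ? ·: ff|Ff|FF
F/II-1 aff I-1×I-2: Ff|FF
F/II-2 ? ·: ff|Ff|FF
F/II-3 aff I-1×I-2: Ff|FF
F/II-4 aff I-1×I-2: Ff|FF
F/III-1 ? II-1×II-2: ff|Ff|FF
F/III-2 aff II-1×II-2: Ff|FF
⇒ F over [I-1,I-2,II-1,II-2,II-3,II-4,III-1,III-2]: 246 consistent
Z/I-1 ? ·: zz|Zz
Z/I-2 un ·: zz
Z/II-1 ? I-1×I-2: zz|Zz
Z/II-2 aff ·: Zz|ZZ
Z/II-3 un I-1×I-2: zz
Z/II-4 ? I-1×I-2: zz|Zz
Z/III-1 aff II-1×II-2: Zz|ZZ
Z/III-2 ? II-1×II-2: zz|Zz|ZZ
⇒ Z over [I-1,I-2,II-1,II-2,II-3,II-4,III-1,III-2]: 29 consistent

II-1 ∈ {FF Zz, FF zz, Ff Zz, Ff zz}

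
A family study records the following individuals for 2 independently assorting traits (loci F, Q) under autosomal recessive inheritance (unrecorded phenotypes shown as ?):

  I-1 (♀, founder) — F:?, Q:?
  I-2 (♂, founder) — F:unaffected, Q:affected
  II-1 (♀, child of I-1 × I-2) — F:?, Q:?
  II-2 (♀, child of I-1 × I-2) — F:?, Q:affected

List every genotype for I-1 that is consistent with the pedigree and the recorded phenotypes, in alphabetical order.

F/I-1 ? ·: FF|Ff|ff
F/I-2 un ·: FF|Ff
F/II-1 ? I-1×I-2: FF|Ff|ff
F/II-2 ? I-1×I-2: FF|Ff|ff
⇒ F over [I-1,I-2,II-1,II-2]: 23 consistent
Q/I-1 ? ·: Qq|qq
Q/I-2 aff ·: qq
Q/II-1 ? I-1×I-2: Qq|qq
Q/II-2 aff I-1×I-2: qq
⇒ Q over [I-1,I-2,II-1,II-2]: 3 consistent

I-1 ∈ {FF Qq, FF qq, Ff Qq, Ff qq, ff Qq, ff qq}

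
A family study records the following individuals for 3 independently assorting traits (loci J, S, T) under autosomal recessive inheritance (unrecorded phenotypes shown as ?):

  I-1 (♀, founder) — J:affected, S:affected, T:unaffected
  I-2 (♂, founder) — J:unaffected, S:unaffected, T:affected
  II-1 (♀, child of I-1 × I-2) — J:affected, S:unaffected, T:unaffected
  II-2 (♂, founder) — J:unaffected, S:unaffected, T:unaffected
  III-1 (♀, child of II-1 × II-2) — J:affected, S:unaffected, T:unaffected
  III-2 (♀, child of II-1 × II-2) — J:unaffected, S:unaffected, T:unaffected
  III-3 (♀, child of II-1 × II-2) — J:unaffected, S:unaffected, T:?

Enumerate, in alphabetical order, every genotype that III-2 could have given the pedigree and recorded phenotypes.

III-2 ∈ {Jj SS TT, Jj SS Tt, Jj Ss TT, Jj Ss Tt}

J/I-1 aff ·: jj
J/I-2 un ·: Jj
J/II-1 aff I-1×I-2: jj
J/II-2 un ·: Jj
J/III-1 aff II-1×II-2: jj
J/III-2 un II-1×II-2: Jj
J/III-3 un II-1×II-2: Jj
⇒ J over [I-1,I-2,II-1,II-2,III-1,III-2,III-3]: 1 consistent
S/I-1 aff ·: ss
S/I-2 un ·: SS|Ss
S/II-1 un I-1×I-2: Ss
S/II-2 un ·: SS|Ss
S/III-1 un II-1×II-2: SS|Ss
S/III-2 un II-1×II-2: SS|Ss
S/III-3 un II-1×II-2: SS|Ss
⇒ S over [I-1,I-2,II-1,II-2,III-1,III-2,III-3]: 32 consistent
T/I-1 un ·: TT|Tt
T/I-2 aff ·: tt
T/II-1 un I-1×I-2: Tt
T/II-2 un ·: TT|Tt
T/III-1 un II-1×II-2: TT|Tt
T/III-2 un II-1×II-2: TT|Tt
T/III-3 ? II-1×II-2: TT|Tt|tt
⇒ T over [I-1,I-2,II-1,II-2,III-1,III-2,III-3]: 40 consistent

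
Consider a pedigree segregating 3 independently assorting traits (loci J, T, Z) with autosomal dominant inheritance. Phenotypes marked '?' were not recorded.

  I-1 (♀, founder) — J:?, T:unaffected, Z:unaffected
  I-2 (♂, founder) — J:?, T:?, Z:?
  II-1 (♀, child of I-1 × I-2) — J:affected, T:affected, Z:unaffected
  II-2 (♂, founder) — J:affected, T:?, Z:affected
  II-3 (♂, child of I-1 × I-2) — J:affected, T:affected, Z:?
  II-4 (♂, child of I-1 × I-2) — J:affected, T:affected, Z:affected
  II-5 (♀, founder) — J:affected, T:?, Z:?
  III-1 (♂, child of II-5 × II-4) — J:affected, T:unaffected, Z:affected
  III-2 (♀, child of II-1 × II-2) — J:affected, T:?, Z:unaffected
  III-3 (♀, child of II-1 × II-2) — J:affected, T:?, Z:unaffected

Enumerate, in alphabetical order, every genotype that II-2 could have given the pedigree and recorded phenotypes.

J/I-1 ? ·: jj|Jj|JJ
J/I-2 ? ·: jj|Jj|JJ
J/II-1 aff I-1×I-2: Jj|JJ
J/II-2 aff ·: Jj|JJ
J/II-3 aff I-1×I-2: Jj|JJ
J/II-4 aff I-1×I-2: Jj|JJ
J/II-5 aff ·: Jj|JJ
J/III-1 aff II-5×II-4: Jj|JJ
J/III-2 aff II-1×II-2: Jj|JJ
J/III-3 aff II-1×II-2: Jj|JJ
⇒ J over [I-1,I-2,II-1,II-2,II-3,II-4,II-5,III-1,III-2,III-3]: 689 consistent
T/I-1 un ·: tt
T/I-2 ? ·: Tt|TT
T/II-1 aff I-1×I-2: Tt
T/II-2 ? ·: tt|Tt|TT
T/II-3 aff I-1×I-2: Tt
T/II-4 aff I-1×I-2: Tt
T/II-5 ? ·: tt|Tt
T/III-1 un II-5×II-4: tt
T/III-2 ? II-1×II-2: tt|Tt|TT
T/III-3 ? II-1×II-2: tt|Tt|TT
⇒ T over [I-1,I-2,II-1,II-2,II-3,II-4,II-5,III-1,III-2,III-3]: 68 consistent
Z/I-1 un ·: zz
Z/I-2 ? ·: Zz
Z/II-1 un I-1×I-2: zz
Z/II-2 aff ·: Zz
Z/II-3 ? I-1×I-2: zz|Zz
Z/II-4 aff I-1×I-2: Zz
Z/II-5 ? ·: zz|Zz|ZZ
Z/III-1 aff II-5×II-4: Zz|ZZ
Z/III-2 un II-1×II-2: zz
Z/III-3 un II-1×II-2: zz
⇒ Z over [I-1,I-2,II-1,II-2,II-3,II-4,II-5,III-1,III-2,III-3]: 10 consistent

II-2 ∈ {JJ TT Zz, JJ Tt Zz, JJ tt Zz, Jj TT Zz, Jj Tt Zz, Jj tt Zz}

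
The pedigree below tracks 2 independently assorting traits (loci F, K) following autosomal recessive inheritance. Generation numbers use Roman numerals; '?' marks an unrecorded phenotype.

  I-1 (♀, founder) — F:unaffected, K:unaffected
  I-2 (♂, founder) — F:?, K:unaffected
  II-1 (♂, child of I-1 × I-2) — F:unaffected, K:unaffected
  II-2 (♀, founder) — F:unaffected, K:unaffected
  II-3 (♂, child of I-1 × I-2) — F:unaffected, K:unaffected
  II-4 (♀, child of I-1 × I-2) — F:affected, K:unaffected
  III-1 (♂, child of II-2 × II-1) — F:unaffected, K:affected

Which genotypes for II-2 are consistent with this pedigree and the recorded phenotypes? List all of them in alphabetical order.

F/I-1 un ·: Ff
F/I-2 ? ·: Ff|ff
F/II-1 un I-1×I-2: FF|Ff
F/II-2 un ·: FF|Ff
F/II-3 un I-1×I-2: FF|Ff
F/II-4 aff I-1×I-2: ff
F/III-1 un II-2×II-1: FF|Ff
⇒ F over [I-1,I-2,II-1,II-2,II-3,II-4,III-1]: 18 consistent
K/I-1 un ·: KK|Kk
K/I-2 un ·: KK|Kk
K/II-1 un I-1×I-2: Kk
K/II-2 un ·: Kk
K/II-3 un I-1×I-2: KK|Kk
K/II-4 un I-1×I-2: KK|Kk
K/III-1 aff II-2×II-1: kk
⇒ K over [I-1,I-2,II-1,II-2,II-3,II-4,III-1]: 12 consistent

II-2 ∈ {FF Kk, Ff Kk}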